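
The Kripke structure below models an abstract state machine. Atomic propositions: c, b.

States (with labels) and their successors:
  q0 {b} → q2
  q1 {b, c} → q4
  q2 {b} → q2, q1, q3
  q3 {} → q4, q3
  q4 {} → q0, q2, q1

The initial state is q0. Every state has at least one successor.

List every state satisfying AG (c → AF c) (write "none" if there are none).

{q0, q1, q2, q3, q4}

States satisfying c → AF c: {q0, q1, q2, q3, q4}.
States satisfying AG (c → AF c): {q0, q1, q2, q3, q4}.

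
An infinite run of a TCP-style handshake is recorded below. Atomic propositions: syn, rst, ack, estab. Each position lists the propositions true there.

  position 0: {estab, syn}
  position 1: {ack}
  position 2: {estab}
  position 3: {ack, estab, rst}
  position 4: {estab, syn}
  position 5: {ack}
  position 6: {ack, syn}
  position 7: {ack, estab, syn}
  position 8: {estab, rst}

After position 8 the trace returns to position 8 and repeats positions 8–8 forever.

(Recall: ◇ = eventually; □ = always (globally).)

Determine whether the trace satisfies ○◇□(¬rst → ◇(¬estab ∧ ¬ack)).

Holds

The position after 0 is 1; ◇□(¬rst → ◇(¬estab ∧ ¬ack)) is true there.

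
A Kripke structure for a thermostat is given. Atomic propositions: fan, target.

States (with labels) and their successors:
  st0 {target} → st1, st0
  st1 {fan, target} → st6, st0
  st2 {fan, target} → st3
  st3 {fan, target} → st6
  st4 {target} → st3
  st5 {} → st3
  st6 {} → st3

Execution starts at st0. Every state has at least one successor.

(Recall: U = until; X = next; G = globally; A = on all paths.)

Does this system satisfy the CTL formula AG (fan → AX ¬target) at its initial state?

States satisfying fan → AX ¬target: {st0, st3, st4, st5, st6}.
States satisfying AG (fan → AX ¬target): {st3, st4, st5, st6}.
st1 is reachable from st0 and violates fan → AX ¬target, so AG fails at st0.
st0 ∉ Sat(AG (fan → AX ¬target)).

No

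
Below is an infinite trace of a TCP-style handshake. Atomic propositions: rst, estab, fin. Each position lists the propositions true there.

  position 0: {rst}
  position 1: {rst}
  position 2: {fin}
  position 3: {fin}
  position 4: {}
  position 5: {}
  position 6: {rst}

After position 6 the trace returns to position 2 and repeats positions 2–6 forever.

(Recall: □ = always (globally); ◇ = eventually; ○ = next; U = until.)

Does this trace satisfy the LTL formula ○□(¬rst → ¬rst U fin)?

The position after 0 is 1; □(¬rst → ¬rst U fin) is false there.

No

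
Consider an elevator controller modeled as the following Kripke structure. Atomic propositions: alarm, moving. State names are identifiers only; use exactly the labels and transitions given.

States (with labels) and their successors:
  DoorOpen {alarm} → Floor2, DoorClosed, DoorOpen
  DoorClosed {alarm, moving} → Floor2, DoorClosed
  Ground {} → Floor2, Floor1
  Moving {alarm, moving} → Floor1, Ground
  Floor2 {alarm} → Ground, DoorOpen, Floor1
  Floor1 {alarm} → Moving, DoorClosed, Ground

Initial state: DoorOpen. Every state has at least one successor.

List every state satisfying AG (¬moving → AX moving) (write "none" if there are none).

States satisfying ¬moving → AX moving: {DoorClosed, Moving}.
States satisfying AG (¬moving → AX moving): ∅.

none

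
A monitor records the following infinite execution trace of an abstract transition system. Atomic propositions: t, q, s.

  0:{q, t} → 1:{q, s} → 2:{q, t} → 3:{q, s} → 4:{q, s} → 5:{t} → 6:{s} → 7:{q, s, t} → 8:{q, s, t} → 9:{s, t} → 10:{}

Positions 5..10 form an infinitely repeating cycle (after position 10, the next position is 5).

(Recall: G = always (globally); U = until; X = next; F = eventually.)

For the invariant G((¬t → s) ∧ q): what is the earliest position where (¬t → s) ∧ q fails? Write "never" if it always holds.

5

Check (¬t → s) ∧ q at each position in order: 0 ✓, 1 ✓, 2 ✓, 3 ✓, 4 ✓.
At position 5 the labels are {t}, so (¬t → s) ∧ q is false there. This is the first violation.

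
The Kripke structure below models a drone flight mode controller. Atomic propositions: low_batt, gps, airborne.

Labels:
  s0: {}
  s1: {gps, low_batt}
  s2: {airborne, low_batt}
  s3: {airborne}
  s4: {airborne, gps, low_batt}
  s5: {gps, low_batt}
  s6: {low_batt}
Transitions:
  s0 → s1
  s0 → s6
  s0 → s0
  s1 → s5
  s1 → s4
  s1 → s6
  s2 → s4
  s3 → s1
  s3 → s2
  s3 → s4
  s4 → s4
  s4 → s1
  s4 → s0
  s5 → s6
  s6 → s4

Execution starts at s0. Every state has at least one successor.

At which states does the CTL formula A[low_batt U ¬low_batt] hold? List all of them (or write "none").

{s0, s3}

States satisfying low_batt: {s1, s2, s4, s5, s6}.
States satisfying ¬low_batt: {s0, s3}.
States satisfying A[low_batt U ¬low_batt]: {s0, s3}.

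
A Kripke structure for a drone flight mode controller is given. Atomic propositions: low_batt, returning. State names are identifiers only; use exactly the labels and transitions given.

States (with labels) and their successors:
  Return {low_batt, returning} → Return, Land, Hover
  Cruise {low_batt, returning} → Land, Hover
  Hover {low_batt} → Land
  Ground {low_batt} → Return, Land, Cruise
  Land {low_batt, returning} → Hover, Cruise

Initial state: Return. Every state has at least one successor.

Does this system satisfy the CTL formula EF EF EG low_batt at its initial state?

Holds

States satisfying EF EG low_batt: {Return, Cruise, Hover, Ground, Land}.
States satisfying EF EF EG low_batt: {Return, Cruise, Hover, Ground, Land}.
Some path from Return reaches a state where EF EG low_batt holds.
Return ∈ Sat(EF EF EG low_batt).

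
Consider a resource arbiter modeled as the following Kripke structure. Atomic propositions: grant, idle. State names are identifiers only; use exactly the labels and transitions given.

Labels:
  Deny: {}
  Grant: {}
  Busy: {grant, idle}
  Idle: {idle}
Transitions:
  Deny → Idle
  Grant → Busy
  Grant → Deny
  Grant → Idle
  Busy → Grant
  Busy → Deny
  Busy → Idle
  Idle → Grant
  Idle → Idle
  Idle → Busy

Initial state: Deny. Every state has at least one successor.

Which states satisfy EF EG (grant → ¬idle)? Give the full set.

{Deny, Grant, Busy, Idle}

States satisfying EG (grant → ¬idle): {Deny, Grant, Idle}.
States satisfying EF EG (grant → ¬idle): {Deny, Grant, Busy, Idle}.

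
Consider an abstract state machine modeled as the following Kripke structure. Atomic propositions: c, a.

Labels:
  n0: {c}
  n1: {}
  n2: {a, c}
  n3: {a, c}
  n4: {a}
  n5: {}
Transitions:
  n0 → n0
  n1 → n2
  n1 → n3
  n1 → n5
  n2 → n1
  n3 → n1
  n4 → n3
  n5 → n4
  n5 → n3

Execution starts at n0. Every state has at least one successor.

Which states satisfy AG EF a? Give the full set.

States satisfying EF a: {n1, n2, n3, n4, n5}.
States satisfying AG EF a: {n1, n2, n3, n4, n5}.

{n1, n2, n3, n4, n5}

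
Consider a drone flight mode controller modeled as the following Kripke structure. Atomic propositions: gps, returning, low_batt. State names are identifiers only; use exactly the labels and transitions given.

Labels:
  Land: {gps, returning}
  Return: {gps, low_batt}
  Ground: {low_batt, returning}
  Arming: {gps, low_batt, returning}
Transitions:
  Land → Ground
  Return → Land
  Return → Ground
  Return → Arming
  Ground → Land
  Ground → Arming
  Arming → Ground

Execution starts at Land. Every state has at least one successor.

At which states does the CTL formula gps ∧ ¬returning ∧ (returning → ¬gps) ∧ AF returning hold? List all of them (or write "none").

States satisfying ¬returning: {Return}.
States satisfying gps ∧ ¬returning: {Return}.
States satisfying ¬gps: {Ground}.
States satisfying returning → ¬gps: {Return, Ground}.
States satisfying gps ∧ ¬returning ∧ (returning → ¬gps): {Return}.
States satisfying returning: {Land, Ground, Arming}.
States satisfying AF returning: {Land, Return, Ground, Arming}.
States satisfying gps ∧ ¬returning ∧ (returning → ¬gps) ∧ AF returning: {Return}.

{Return}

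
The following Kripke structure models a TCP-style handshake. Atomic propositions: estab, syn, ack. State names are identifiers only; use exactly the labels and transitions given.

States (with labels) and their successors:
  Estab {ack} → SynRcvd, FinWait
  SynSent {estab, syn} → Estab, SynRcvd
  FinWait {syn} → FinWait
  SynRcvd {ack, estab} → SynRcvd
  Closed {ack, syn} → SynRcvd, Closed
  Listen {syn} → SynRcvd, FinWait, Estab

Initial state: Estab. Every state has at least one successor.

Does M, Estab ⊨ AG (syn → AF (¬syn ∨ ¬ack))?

Yes

States satisfying syn → AF (¬syn ∨ ¬ack): {Estab, SynSent, FinWait, SynRcvd, Listen}.
States satisfying AG (syn → AF (¬syn ∨ ¬ack)): {Estab, SynSent, FinWait, SynRcvd, Listen}.
Every state reachable from Estab satisfies syn → AF (¬syn ∨ ¬ack).
Estab ∈ Sat(AG (syn → AF (¬syn ∨ ¬ack))).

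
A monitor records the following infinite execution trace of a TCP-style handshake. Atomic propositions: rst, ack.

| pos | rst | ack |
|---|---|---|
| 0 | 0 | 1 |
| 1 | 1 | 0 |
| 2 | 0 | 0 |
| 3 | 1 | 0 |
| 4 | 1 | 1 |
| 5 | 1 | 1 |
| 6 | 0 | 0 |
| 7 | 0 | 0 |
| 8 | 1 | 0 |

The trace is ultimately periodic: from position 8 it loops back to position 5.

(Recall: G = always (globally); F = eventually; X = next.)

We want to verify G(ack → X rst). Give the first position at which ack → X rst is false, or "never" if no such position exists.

Check ack → X rst at each position in order: 0 ✓, 1 ✓, 2 ✓, 3 ✓, 4 ✓.
At position 5 the labels are {ack, rst} and the next position 6 has {}, so ack → X rst is false there. This is the first violation.

5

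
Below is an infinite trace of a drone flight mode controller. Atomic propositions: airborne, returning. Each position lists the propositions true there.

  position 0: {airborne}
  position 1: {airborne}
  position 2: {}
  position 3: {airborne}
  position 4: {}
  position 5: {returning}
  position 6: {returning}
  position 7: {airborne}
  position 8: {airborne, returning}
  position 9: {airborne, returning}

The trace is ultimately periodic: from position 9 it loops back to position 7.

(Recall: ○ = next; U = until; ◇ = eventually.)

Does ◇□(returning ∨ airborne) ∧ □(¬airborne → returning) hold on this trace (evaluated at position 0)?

□(returning ∨ airborne) holds at position 5, which is reachable from 0, so ◇□(returning ∨ airborne) holds.
¬airborne → returning must hold at every position from 0 onward. It fails at position 2, so □(¬airborne → returning) is false.
Positions where ¬airborne holds: 2, 4, 5, 6.
Check returning at each: 2→fails, 4→fails, 5→ok, 6→ok.
At position 0: ◇□(returning ∨ airborne) is true; □(¬airborne → returning) is false; so ◇□(returning ∨ airborne) ∧ □(¬airborne → returning) is false.

Does not hold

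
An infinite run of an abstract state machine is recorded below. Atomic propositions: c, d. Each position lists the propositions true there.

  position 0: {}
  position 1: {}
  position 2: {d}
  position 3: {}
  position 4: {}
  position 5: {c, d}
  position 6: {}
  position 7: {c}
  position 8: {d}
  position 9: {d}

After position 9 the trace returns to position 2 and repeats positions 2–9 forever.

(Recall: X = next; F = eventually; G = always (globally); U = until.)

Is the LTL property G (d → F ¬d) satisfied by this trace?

Satisfied

d → F ¬d holds at every position 0..9, and those are all positions ever visited, so G (d → F ¬d) holds.
Positions where d holds: 2, 5, 8, 9.
Check F ¬d at each: 2→ok, 5→ok, 8→ok, 9→ok.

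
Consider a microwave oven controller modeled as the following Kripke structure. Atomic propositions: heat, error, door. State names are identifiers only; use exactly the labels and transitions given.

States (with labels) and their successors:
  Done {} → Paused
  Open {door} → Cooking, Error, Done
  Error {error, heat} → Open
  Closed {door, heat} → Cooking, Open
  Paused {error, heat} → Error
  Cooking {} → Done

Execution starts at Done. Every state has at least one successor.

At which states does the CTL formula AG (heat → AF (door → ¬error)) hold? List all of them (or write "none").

States satisfying heat → AF (door → ¬error): {Done, Open, Error, Closed, Paused, Cooking}.
States satisfying AG (heat → AF (door → ¬error)): {Done, Open, Error, Closed, Paused, Cooking}.

{Done, Open, Error, Closed, Paused, Cooking}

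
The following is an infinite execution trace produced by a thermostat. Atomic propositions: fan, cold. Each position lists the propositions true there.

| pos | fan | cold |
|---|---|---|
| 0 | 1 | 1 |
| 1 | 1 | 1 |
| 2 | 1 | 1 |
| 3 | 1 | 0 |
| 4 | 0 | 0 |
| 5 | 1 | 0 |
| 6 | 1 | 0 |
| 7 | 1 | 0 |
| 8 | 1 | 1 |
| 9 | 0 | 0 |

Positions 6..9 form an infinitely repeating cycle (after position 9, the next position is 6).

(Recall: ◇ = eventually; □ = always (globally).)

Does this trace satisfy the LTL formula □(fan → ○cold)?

Violated

fan → ○cold must hold at every position from 0 onward. It fails at position 2, so □(fan → ○cold) is false.
Positions where fan holds: 0, 1, 2, 3, 5, 6, 7, 8.
Check ○cold at each: 0→ok, 1→ok, 2→fails, 3→fails, 5→fails, 6→fails, 7→ok, 8→fails.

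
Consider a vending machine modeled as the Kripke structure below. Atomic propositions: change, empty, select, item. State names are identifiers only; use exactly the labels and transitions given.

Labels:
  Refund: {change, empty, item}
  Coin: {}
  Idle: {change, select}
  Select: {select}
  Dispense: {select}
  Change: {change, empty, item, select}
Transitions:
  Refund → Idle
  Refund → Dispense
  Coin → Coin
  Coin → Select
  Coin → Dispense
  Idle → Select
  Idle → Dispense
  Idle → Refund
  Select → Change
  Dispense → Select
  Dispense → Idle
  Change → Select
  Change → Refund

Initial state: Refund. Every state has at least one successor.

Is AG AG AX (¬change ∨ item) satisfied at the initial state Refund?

States satisfying AG AX (¬change ∨ item): ∅.
States satisfying AG AG AX (¬change ∨ item): ∅.
Change is reachable from Refund and violates AG AX (¬change ∨ item), so AG fails at Refund.
Refund ∉ Sat(AG AG AX (¬change ∨ item)).

No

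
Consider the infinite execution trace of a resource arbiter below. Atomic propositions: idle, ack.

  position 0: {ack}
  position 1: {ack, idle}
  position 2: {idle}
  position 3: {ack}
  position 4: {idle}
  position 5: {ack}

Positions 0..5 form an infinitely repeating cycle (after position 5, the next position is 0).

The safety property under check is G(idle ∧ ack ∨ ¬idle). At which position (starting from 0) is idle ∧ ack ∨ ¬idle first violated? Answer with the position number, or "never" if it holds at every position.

2

Check idle ∧ ack ∨ ¬idle at each position in order: 0 ✓, 1 ✓.
At position 2 the labels are {idle}, so idle ∧ ack ∨ ¬idle is false there. This is the first violation.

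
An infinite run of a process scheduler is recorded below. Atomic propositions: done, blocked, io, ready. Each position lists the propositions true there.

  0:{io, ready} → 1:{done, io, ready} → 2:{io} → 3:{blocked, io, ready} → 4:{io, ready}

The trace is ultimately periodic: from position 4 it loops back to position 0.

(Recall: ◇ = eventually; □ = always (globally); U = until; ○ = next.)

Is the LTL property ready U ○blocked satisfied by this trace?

Walking from position 0: ○blocked first holds at position 2, and ready holds at every earlier position along the way, so ready U ○blocked holds.

Yes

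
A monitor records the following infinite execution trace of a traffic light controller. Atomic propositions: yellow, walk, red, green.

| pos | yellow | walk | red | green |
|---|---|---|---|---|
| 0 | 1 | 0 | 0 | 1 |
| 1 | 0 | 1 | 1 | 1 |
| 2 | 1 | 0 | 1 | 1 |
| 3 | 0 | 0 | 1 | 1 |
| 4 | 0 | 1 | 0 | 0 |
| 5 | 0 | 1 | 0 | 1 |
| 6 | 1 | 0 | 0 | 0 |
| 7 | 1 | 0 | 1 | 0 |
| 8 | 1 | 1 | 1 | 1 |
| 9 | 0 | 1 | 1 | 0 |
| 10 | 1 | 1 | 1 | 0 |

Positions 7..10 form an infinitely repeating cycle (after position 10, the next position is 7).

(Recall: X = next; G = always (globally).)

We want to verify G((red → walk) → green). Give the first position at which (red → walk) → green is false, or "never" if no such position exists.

Check (red → walk) → green at each position in order: 0 ✓, 1 ✓, 2 ✓, 3 ✓.
At position 4 the labels are {walk}, so (red → walk) → green is false there. This is the first violation.

4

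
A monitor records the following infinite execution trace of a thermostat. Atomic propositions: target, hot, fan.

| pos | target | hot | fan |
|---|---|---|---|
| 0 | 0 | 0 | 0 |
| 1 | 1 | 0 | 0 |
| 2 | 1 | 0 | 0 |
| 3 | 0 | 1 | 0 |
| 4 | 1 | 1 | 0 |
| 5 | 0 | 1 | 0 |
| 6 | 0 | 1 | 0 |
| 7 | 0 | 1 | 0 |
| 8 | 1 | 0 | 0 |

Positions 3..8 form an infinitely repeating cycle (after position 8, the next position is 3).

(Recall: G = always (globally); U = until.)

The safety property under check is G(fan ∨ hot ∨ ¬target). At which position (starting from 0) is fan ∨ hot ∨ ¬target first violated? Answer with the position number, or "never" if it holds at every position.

1

Check fan ∨ hot ∨ ¬target at each position in order: 0 ✓.
At position 1 the labels are {target}, so fan ∨ hot ∨ ¬target is false there. This is the first violation.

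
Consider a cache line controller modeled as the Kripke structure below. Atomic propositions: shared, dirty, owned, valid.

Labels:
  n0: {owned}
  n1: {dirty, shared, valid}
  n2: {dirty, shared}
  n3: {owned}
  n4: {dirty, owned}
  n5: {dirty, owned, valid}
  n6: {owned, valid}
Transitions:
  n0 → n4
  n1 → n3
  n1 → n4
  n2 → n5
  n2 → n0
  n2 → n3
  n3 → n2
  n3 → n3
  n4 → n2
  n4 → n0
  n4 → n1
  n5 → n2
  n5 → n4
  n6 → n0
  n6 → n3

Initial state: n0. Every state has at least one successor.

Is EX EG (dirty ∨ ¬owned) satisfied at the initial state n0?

States satisfying EG (dirty ∨ ¬owned): {n1, n2, n4, n5}.
States satisfying EX EG (dirty ∨ ¬owned): {n0, n1, n2, n3, n4, n5}.
n0 ∈ Sat(EX EG (dirty ∨ ¬owned)).

Yes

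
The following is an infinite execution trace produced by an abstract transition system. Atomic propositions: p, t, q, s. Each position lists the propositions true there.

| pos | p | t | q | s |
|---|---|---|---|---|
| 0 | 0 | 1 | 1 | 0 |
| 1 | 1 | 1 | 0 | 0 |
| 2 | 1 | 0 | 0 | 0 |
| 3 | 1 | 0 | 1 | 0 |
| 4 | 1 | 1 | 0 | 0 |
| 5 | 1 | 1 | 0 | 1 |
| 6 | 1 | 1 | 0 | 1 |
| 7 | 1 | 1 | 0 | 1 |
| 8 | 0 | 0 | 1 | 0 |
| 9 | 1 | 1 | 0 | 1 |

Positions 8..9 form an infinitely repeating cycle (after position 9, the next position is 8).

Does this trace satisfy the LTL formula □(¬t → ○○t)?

¬t → ○○t must hold at every position from 0 onward. It fails at position 8, so □(¬t → ○○t) is false.
Positions where ¬t holds: 2, 3, 8.
Check ○○t at each: 2→ok, 3→ok, 8→fails.

Does not hold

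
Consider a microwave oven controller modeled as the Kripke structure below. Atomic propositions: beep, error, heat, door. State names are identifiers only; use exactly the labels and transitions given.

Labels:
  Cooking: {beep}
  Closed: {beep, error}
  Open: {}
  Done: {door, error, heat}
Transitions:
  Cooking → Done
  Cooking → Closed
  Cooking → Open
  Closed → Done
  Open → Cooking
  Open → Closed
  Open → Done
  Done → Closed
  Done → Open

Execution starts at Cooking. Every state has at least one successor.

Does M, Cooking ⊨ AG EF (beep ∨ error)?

States satisfying EF (beep ∨ error): {Cooking, Closed, Open, Done}.
States satisfying AG EF (beep ∨ error): {Cooking, Closed, Open, Done}.
Every state reachable from Cooking satisfies EF (beep ∨ error).
Cooking ∈ Sat(AG EF (beep ∨ error)).

Holds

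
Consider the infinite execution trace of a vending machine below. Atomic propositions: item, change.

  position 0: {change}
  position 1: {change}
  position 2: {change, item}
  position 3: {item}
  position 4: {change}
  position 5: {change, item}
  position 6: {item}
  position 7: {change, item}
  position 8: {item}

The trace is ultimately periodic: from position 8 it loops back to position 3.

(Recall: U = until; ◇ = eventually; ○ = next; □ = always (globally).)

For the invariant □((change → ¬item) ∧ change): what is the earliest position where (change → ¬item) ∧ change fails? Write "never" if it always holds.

2

Check (change → ¬item) ∧ change at each position in order: 0 ✓, 1 ✓.
At position 2 the labels are {change, item}, so (change → ¬item) ∧ change is false there. This is the first violation.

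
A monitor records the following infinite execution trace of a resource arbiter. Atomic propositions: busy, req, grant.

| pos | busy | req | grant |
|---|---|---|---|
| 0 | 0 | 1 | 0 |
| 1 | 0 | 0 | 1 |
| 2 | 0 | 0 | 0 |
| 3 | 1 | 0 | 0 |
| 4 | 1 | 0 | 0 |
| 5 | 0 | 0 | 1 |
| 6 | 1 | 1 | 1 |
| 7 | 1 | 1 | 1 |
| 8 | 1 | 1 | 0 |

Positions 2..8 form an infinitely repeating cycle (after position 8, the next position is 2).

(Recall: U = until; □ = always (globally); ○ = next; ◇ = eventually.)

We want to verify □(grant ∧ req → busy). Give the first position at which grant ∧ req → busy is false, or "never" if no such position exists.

grant ∧ req → busy holds at every position 0..8, and those are all the positions the trace ever visits, so the invariant □(grant ∧ req → busy) is never violated.

never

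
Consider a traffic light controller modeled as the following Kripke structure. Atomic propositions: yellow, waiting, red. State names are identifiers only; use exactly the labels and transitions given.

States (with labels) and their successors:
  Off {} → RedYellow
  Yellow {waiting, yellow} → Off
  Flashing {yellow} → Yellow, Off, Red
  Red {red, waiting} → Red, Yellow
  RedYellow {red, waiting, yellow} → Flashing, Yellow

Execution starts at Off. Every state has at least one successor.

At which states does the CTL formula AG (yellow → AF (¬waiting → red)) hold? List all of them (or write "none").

{Off, Yellow, Flashing, Red, RedYellow}

States satisfying yellow → AF (¬waiting → red): {Off, Yellow, Flashing, Red, RedYellow}.
States satisfying AG (yellow → AF (¬waiting → red)): {Off, Yellow, Flashing, Red, RedYellow}.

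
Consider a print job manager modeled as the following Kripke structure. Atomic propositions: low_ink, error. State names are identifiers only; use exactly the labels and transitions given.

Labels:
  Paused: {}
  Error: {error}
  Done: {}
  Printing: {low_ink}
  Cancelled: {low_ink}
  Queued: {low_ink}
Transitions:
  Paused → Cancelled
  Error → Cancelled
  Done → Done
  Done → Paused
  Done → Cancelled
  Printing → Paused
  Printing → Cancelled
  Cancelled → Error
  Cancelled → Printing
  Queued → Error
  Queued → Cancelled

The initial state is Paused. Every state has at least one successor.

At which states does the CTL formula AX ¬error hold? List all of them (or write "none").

{Paused, Error, Done, Printing}

States satisfying ¬error: {Paused, Done, Printing, Cancelled, Queued}.
States satisfying AX ¬error: {Paused, Error, Done, Printing}.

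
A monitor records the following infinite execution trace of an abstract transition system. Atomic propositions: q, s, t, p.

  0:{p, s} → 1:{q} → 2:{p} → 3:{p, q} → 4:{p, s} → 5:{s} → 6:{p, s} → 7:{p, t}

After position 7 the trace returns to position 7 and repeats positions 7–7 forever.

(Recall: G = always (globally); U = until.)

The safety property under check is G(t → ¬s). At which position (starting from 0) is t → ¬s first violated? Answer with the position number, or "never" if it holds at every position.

never

t → ¬s holds at every position 0..7, and those are all the positions the trace ever visits, so the invariant G(t → ¬s) is never violated.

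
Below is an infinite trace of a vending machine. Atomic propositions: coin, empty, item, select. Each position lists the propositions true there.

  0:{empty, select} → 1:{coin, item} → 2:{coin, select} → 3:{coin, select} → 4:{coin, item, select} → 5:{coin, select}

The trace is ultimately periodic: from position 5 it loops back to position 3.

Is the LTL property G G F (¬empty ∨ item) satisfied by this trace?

Yes

G F (¬empty ∨ item) holds at every position 0..5, and those are all positions ever visited, so G G F (¬empty ∨ item) holds.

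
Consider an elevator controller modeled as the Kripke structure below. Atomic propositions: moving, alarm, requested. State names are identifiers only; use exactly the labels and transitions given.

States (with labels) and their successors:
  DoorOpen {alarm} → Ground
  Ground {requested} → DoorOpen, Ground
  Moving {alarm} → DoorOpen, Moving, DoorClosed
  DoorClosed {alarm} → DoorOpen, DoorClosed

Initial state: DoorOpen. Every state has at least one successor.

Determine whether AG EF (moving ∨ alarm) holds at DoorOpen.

States satisfying EF (moving ∨ alarm): {DoorOpen, Ground, Moving, DoorClosed}.
States satisfying AG EF (moving ∨ alarm): {DoorOpen, Ground, Moving, DoorClosed}.
Every state reachable from DoorOpen satisfies EF (moving ∨ alarm).
DoorOpen ∈ Sat(AG EF (moving ∨ alarm)).

Yes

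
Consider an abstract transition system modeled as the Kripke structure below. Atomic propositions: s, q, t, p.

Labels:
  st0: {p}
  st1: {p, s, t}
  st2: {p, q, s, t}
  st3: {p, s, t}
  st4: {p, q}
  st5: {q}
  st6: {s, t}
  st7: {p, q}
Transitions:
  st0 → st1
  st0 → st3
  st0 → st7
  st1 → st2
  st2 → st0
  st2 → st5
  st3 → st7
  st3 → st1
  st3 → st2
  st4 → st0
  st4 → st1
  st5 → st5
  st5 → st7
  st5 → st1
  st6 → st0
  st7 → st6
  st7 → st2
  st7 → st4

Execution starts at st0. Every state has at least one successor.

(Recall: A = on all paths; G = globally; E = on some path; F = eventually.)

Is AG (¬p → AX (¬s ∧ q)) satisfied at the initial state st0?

States satisfying ¬p → AX (¬s ∧ q): {st0, st1, st2, st3, st4, st7}.
States satisfying AG (¬p → AX (¬s ∧ q)): ∅.
st5 is reachable from st0 and violates ¬p → AX (¬s ∧ q), so AG fails at st0.
st0 ∉ Sat(AG (¬p → AX (¬s ∧ q))).

No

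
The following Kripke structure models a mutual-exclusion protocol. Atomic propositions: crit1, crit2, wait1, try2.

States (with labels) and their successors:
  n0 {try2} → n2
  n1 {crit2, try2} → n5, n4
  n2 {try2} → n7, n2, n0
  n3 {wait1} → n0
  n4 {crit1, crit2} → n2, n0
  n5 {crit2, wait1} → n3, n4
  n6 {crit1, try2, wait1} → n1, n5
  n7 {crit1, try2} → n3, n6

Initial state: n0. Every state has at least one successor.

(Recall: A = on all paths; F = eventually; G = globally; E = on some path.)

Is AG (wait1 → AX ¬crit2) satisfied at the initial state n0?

States satisfying wait1 → AX ¬crit2: {n0, n1, n2, n3, n4, n7}.
States satisfying AG (wait1 → AX ¬crit2): ∅.
n5 is reachable from n0 and violates wait1 → AX ¬crit2, so AG fails at n0.
n0 ∉ Sat(AG (wait1 → AX ¬crit2)).

Does not hold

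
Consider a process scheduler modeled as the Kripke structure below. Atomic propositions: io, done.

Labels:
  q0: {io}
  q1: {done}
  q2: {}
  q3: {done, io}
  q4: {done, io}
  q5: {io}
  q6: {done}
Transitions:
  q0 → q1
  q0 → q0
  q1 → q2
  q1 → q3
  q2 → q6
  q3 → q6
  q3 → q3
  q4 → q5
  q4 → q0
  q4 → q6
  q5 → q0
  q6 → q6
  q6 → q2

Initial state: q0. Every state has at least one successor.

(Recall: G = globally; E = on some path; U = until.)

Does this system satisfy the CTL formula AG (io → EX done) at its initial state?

Holds

States satisfying io → EX done: {q0, q1, q2, q3, q4, q6}.
States satisfying AG (io → EX done): {q0, q1, q2, q3, q6}.
Every state reachable from q0 satisfies io → EX done.
q0 ∈ Sat(AG (io → EX done)).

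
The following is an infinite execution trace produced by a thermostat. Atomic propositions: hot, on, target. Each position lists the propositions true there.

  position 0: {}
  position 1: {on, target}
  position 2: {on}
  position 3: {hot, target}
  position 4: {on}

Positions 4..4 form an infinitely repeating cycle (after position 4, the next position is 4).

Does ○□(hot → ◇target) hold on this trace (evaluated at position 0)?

The position after 0 is 1; □(hot → ◇target) is true there.

Yes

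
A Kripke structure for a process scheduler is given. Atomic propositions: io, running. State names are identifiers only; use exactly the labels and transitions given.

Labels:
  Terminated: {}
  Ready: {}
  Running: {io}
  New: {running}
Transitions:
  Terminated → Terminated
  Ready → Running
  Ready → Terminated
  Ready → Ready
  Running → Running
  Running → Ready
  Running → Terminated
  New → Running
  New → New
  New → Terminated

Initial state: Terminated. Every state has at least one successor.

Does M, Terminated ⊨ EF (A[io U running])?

Violated

States satisfying A[io U running]: {New}.
States satisfying EF (A[io U running]): {New}.
No suitable path/successor from Terminated witnesses the formula.
Terminated ∉ Sat(EF (A[io U running])).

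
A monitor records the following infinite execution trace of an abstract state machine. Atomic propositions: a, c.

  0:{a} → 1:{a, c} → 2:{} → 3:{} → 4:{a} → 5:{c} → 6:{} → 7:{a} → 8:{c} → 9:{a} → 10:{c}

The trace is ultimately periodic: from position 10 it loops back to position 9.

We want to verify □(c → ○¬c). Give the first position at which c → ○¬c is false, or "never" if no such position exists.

never

c → ○¬c holds at every position 0..10, and those are all the positions the trace ever visits, so the invariant □(c → ○¬c) is never violated.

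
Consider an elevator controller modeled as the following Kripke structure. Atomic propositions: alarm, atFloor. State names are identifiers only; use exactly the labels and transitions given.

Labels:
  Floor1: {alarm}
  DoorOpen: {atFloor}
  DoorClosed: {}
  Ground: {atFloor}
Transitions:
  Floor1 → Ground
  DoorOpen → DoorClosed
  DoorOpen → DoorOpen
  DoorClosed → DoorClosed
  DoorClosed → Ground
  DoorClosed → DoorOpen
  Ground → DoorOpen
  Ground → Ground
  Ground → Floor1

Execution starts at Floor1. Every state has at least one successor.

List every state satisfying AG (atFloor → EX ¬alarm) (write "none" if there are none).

States satisfying atFloor → EX ¬alarm: {Floor1, DoorOpen, DoorClosed, Ground}.
States satisfying AG (atFloor → EX ¬alarm): {Floor1, DoorOpen, DoorClosed, Ground}.

{Floor1, DoorOpen, DoorClosed, Ground}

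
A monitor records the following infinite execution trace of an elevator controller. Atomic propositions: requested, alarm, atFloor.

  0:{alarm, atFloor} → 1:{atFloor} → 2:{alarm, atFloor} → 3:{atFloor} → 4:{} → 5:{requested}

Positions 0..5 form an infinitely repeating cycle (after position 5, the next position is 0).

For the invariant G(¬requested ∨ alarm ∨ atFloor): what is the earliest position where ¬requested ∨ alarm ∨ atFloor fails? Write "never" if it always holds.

5

Check ¬requested ∨ alarm ∨ atFloor at each position in order: 0 ✓, 1 ✓, 2 ✓, 3 ✓, 4 ✓.
At position 5 the labels are {requested}, so ¬requested ∨ alarm ∨ atFloor is false there. This is the first violation.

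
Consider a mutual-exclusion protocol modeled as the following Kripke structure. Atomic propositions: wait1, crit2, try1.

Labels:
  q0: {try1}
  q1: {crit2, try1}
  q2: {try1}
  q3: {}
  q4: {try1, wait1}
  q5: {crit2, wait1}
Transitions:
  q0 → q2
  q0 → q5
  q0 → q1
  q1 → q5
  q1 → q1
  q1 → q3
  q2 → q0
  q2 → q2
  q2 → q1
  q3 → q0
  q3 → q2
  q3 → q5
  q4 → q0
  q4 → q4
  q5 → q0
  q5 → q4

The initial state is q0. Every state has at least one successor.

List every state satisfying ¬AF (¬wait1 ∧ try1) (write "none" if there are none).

States satisfying ¬wait1 ∧ try1: {q0, q1, q2}.
States satisfying AF (¬wait1 ∧ try1): {q0, q1, q2}.
States satisfying ¬AF (¬wait1 ∧ try1): {q3, q4, q5}.

{q3, q4, q5}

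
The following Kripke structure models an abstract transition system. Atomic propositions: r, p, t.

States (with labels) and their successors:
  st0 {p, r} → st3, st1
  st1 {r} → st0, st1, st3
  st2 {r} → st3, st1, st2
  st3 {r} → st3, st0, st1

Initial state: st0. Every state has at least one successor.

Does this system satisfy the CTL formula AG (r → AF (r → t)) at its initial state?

Violated

States satisfying r → AF (r → t): ∅.
States satisfying AG (r → AF (r → t)): ∅.
st0 is reachable from st0 and violates r → AF (r → t), so AG fails at st0.
st0 ∉ Sat(AG (r → AF (r → t))).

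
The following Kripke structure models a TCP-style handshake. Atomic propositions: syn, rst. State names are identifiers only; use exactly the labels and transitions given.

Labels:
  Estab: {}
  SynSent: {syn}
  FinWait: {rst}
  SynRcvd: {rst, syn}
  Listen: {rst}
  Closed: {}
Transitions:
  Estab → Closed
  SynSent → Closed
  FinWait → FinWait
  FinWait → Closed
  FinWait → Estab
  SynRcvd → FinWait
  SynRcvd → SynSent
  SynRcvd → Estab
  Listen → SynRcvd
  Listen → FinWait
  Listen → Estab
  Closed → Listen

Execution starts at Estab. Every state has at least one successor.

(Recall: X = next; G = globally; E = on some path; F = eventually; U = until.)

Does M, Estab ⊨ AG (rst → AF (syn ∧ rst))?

Violated

States satisfying rst → AF (syn ∧ rst): {Estab, SynSent, SynRcvd, Closed}.
States satisfying AG (rst → AF (syn ∧ rst)): ∅.
FinWait is reachable from Estab and violates rst → AF (syn ∧ rst), so AG fails at Estab.
Estab ∉ Sat(AG (rst → AF (syn ∧ rst))).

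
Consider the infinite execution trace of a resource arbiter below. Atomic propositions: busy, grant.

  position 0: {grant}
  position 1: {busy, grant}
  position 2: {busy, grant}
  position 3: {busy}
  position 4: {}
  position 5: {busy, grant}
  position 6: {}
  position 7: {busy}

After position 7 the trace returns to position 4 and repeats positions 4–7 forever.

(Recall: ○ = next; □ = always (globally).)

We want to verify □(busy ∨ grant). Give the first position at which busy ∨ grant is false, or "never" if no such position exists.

Check busy ∨ grant at each position in order: 0 ✓, 1 ✓, 2 ✓, 3 ✓.
At position 4 the labels are {}, so busy ∨ grant is false there. This is the first violation.

4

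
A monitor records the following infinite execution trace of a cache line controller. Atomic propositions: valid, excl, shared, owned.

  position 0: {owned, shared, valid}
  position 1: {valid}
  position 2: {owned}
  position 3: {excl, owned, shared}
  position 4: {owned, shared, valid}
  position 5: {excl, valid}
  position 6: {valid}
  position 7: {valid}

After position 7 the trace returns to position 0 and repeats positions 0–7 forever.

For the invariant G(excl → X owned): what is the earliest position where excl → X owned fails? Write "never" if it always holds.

Check excl → X owned at each position in order: 0 ✓, 1 ✓, 2 ✓, 3 ✓, 4 ✓.
At position 5 the labels are {excl, valid} and the next position 6 has {valid}, so excl → X owned is false there. This is the first violation.

5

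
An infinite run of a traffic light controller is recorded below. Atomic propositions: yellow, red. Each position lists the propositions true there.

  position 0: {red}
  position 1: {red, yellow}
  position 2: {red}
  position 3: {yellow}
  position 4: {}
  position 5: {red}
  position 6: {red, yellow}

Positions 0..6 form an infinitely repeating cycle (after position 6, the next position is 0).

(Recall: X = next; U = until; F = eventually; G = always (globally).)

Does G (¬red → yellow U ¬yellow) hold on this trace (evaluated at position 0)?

¬red → yellow U ¬yellow holds at every position 0..6, and those are all positions ever visited, so G (¬red → yellow U ¬yellow) holds.
Positions where ¬red holds: 3, 4.
Check yellow U ¬yellow at each: 3→ok, 4→ok.

Satisfied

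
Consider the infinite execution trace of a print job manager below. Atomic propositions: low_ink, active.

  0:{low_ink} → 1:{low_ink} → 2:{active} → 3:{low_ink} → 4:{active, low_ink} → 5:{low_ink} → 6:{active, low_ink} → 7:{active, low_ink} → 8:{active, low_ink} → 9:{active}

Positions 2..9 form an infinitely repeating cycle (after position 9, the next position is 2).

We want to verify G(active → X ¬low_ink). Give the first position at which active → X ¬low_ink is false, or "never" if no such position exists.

Check active → X ¬low_ink at each position in order: 0 ✓, 1 ✓.
At position 2 the labels are {active} and the next position 3 has {low_ink}, so active → X ¬low_ink is false there. This is the first violation.

2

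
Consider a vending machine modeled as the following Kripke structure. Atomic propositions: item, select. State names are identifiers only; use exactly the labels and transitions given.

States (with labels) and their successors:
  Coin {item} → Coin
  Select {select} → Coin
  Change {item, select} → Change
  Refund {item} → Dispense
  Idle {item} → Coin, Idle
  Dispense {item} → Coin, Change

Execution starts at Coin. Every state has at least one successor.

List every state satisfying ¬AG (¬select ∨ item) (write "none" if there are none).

{Select}

States satisfying ¬select ∨ item: {Coin, Change, Refund, Idle, Dispense}.
States satisfying AG (¬select ∨ item): {Coin, Change, Refund, Idle, Dispense}.
States satisfying ¬AG (¬select ∨ item): {Select}.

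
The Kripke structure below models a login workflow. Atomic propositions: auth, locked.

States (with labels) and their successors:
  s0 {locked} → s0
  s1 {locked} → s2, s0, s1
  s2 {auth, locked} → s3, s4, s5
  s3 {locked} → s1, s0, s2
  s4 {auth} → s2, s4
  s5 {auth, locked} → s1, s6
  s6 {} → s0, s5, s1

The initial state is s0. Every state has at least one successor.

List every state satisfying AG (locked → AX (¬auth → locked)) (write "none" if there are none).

{s0}

States satisfying locked → AX (¬auth → locked): {s0, s1, s2, s3, s4, s6}.
States satisfying AG (locked → AX (¬auth → locked)): {s0}.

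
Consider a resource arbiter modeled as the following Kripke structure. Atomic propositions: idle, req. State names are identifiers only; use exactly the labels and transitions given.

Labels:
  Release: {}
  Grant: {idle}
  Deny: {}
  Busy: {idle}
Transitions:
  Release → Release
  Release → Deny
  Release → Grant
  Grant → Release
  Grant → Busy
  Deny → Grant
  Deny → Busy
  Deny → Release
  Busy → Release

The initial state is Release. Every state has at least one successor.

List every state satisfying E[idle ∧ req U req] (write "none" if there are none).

States satisfying idle ∧ req: ∅.
States satisfying req: ∅.
States satisfying E[idle ∧ req U req]: ∅.

none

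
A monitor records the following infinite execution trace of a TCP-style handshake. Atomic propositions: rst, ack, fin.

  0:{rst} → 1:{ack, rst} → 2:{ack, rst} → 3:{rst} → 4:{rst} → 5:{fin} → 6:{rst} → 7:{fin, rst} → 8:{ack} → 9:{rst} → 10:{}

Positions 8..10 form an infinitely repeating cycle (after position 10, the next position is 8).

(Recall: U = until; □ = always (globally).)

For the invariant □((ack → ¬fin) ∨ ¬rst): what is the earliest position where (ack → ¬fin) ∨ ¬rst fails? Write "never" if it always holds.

never

(ack → ¬fin) ∨ ¬rst holds at every position 0..10, and those are all the positions the trace ever visits, so the invariant □((ack → ¬fin) ∨ ¬rst) is never violated.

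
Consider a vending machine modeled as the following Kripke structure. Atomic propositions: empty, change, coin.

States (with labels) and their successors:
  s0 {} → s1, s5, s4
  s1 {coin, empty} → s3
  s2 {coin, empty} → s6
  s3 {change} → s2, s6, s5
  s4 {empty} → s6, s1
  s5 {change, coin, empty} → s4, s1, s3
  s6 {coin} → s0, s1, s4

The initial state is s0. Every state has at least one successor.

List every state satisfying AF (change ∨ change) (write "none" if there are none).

States satisfying change ∨ change: {s3, s5}.
States satisfying AF (change ∨ change): {s1, s3, s5}.

{s1, s3, s5}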